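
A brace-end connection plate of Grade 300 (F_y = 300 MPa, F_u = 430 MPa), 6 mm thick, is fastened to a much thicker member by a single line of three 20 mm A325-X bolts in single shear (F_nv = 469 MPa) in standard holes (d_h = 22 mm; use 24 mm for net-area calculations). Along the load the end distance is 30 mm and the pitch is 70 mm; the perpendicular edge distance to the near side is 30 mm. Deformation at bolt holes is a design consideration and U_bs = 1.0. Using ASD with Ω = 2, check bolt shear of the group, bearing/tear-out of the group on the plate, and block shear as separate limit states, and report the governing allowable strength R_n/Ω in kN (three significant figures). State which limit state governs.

Bolt shear: A_b = π·20²/4 = 314.2 mm²; R_n = 469 × 314.2 × 3 × 1 / 1000 = 442 kN → 442 / 2 = 221 kN.
Bearing: edge l_c = 19, r_n = 58.82 kN; interior l_c = 48, r_n = 123.8 kN; R_n = 58.82 + 2·123.8 = 306.5 kN → 153 kN.
Block shear: A_gv = 1020, A_nv = 660, A_nt = 108 mm²; R_n = min(0.6F_uA_nv, 0.6F_yA_gv) + U_bs·F_u·A_nt = 216.7 kN → 108 kN.
Block shear governs: 108 kN.

108 kN (block shear governs)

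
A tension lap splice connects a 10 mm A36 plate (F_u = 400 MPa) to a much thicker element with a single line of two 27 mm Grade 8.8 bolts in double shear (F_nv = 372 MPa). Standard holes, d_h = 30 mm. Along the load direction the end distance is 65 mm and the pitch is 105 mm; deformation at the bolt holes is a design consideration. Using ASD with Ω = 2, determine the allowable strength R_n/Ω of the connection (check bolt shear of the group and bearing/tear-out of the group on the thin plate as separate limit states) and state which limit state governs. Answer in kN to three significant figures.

Bolt shear: A_b = π·27²/4 = 572.6 mm²; R_n = 372 × 572.6 × 2 × 2 / 1000 = 852 kN → 852 / 2 = 426 kN.
Bearing (1.2 l_c t F_u ≤ 2.4 d t F_u): upper limit = 2.4·27·10·400 / 1000 = 259.2 kN.
  Edge l_c = 65 − 30/2 = 50 → r_n = 240 kN; interior l_c = 105 − 30 = 75 → r_n = 259.2 kN.
  R_n,bearing = 1·240 + 1·259.2 = 499.2 kN → 499.2 / 2 = 250 kN.
Bearing governs: 250 kN.

250 kN (bearing governs)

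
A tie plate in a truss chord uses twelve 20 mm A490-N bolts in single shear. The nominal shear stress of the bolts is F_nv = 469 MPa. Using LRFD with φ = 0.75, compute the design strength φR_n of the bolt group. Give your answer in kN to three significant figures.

1330 kN

A_b = π × 20² / 4 = 314.2 mm².
R_n = F_nv · A_b · n · n_s = 469 × 314.2 × 12 × 1 / 1000 = 1768 kN.
Design strength φR_n = 0.75 × 1768 = 1330 kN.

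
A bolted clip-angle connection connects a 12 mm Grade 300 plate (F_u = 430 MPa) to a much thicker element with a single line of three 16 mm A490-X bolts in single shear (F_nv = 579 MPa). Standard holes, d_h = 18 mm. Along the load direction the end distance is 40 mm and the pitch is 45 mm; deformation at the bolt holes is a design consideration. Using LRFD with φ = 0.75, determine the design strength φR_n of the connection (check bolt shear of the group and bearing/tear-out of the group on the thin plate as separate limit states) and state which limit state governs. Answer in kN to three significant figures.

262 kN (bolt shear governs)

Bolt shear: A_b = π·16²/4 = 201.1 mm²; R_n = 579 × 201.1 × 3 × 1 / 1000 = 349.2 kN → 0.75 × 349.2 = 262 kN.
Bearing (1.2 l_c t F_u ≤ 2.4 d t F_u): upper limit = 2.4·16·12·430 / 1000 = 198.1 kN.
  Edge l_c = 40 − 18/2 = 31 → r_n = 192 kN; interior l_c = 45 − 18 = 27 → r_n = 167.2 kN.
  R_n,bearing = 1·192 + 2·167.2 = 526.3 kN → 0.75 × 526.3 = 395 kN.
Bolt shear governs: 262 kN.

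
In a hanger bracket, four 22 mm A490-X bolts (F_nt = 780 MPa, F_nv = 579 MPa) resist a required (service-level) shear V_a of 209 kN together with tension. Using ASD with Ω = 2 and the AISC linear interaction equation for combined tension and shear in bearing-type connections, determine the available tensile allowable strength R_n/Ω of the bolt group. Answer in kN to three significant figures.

A_b = π·22²/4 = 380.1 mm²; f_rv = 209 × 1000 / (4 × 380.1) = 137.5 MPa.
F'_nt = 1.3 F_nt − (Ω F_nt / F_nv) f_rv = 1.3·780 − (2·780/579)·137.5 = 643.7 MPa, capped at F_nt → F'_nt = 643.7 MPa.
R_n = F'_nt · A_b · n = 643.7 × 380.1 × 4 / 1000 = 978.7 kN.
Allowable strength R_n/Ω = 978.7 / 2 = 489 kN.

489 kN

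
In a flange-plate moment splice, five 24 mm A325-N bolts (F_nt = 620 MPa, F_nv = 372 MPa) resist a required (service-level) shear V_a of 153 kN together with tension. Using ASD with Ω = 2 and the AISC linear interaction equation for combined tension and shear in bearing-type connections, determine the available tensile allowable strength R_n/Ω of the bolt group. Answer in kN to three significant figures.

657 kN

A_b = π·24²/4 = 452.4 mm²; f_rv = 153 × 1000 / (5 × 452.4) = 67.64 MPa.
F'_nt = 1.3 F_nt − (Ω F_nt / F_nv) f_rv = 1.3·620 − (2·620/372)·67.64 = 580.5 MPa, capped at F_nt → F'_nt = 580.5 MPa.
R_n = F'_nt · A_b · n = 580.5 × 452.4 × 5 / 1000 = 1313 kN.
Allowable strength R_n/Ω = 1313 / 2 = 657 kN.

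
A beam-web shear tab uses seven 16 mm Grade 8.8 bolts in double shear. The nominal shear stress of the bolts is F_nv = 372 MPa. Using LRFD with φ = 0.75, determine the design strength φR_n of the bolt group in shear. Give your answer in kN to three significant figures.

A_b = π × 16² / 4 = 201.1 mm².
R_n = F_nv · A_b · n · n_s = 372 × 201.1 × 7 × 2 / 1000 = 1047 kN.
Design strength φR_n = 0.75 × 1047 = 785 kN.

785 kN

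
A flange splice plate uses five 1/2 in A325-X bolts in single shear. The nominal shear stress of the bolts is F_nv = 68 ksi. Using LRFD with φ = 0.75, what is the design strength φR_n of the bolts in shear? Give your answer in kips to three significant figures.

A_b = π × 0.5² / 4 = 0.1963 in².
R_n = F_nv · A_b · n · n_s = 68 × 0.1963 × 5 × 1 = 66.76 kips.
Design strength φR_n = 0.75 × 66.76 = 50.1 kips.

50.1 kips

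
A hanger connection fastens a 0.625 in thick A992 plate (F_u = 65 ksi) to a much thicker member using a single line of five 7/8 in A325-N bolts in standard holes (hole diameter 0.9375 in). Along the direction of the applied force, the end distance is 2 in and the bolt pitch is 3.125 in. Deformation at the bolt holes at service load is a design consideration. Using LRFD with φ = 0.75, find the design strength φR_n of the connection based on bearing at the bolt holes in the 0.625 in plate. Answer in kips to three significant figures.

312 kips

Per bolt r_n = 1.2 l_c t F_u ≤ 2.4 d t F_u; upper limit = 2.4 × 0.875 × 0.625 × 65 = 85.31 kips.
Edge bolt: l_c = 2 − 0.9375/2 = 1.531 in → 1.2 × 1.531 × 0.625 × 65 = 74.65 → r_n = 74.65 kips.
Interior bolts: l_c = 3.125 − 0.9375 = 2.188 in → 1.2 × 2.188 × 0.625 × 65 = 106.6 → r_n = 85.31 kips.
R_n = 1 × 74.65 + 4 × 85.31 = 415.9 kips.
Design strength φR_n = 0.75 × 415.9 = 312 kips.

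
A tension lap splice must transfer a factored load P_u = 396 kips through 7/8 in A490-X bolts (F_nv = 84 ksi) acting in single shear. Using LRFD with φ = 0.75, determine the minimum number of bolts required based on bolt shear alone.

11 bolts

A_b = π·0.875²/4 = 0.6013 in².
Per-bolt design strength φR_n = 0.75 × 84 × 0.6013 × 1 = 37.88 kips.
n ≥ 396 / 37.88 = 10.45 → use 11 bolts.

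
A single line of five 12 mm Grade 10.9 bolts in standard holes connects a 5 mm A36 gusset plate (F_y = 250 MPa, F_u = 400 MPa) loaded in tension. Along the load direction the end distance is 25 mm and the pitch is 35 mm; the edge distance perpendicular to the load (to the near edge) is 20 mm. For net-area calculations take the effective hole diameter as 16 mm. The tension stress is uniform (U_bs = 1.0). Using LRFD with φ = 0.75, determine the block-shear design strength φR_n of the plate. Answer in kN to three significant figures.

102 kN

Shear plane L_v = 25 + 4·35 = 165 mm; A_gv = 165 × 5 = 825 mm².
A_nv = (165 − 4.5·16) × 5 = 465 mm².
A_nt = (20 − 0.5·16) × 5 = 60 mm².
0.6 F_u A_nv = 111.6 kN; 0.6 F_y A_gv = 123.8 kN → shear rupture governs the shear term.
R_n = 111.6 + 1.0 × 400 × 60 / 1000 = 135.6 kN.
Design strength φR_n = 0.75 × 135.6 = 102 kN.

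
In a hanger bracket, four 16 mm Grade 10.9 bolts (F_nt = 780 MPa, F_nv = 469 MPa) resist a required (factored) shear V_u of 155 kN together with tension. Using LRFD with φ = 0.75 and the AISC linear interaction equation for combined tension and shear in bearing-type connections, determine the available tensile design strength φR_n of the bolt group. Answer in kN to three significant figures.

354 kN

A_b = π·16²/4 = 201.1 mm²; f_rv = 155 × 1000 / (4 × 201.1) = 192.7 MPa.
F'_nt = 1.3 F_nt − (F_nt / φF_nv) f_rv = 1.3·780 − (780/(0.75·469))·192.7 = 586.6 MPa, capped at F_nt → F'_nt = 586.6 MPa.
R_n = F'_nt · A_b · n = 586.6 × 201.1 × 4 / 1000 = 471.8 kN.
Design strength φR_n = 0.75 × 471.8 = 354 kN.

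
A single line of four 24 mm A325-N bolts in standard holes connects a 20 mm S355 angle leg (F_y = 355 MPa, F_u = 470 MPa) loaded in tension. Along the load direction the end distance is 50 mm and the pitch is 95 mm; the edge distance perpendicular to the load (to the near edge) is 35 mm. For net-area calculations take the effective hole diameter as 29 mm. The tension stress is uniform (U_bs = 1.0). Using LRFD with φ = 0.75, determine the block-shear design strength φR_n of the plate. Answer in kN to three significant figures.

Shear plane L_v = 50 + 3·95 = 335 mm; A_gv = 335 × 20 = 6700 mm².
A_nv = (335 − 3.5·29) × 20 = 4670 mm².
A_nt = (35 − 0.5·29) × 20 = 410 mm².
0.6 F_u A_nv = 1317 kN; 0.6 F_y A_gv = 1427 kN → shear rupture governs the shear term.
R_n = 1317 + 1.0 × 470 × 410 / 1000 = 1510 kN.
Design strength φR_n = 0.75 × 1510 = 1130 kN.

1130 kN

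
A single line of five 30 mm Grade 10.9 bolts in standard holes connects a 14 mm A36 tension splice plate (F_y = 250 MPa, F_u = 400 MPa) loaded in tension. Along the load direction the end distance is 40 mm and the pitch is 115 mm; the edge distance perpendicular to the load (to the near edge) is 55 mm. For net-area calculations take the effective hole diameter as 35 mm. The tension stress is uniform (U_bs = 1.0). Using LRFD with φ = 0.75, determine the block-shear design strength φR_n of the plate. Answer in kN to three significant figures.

Shear plane L_v = 40 + 4·115 = 500 mm; A_gv = 500 × 14 = 7000 mm².
A_nv = (500 − 4.5·35) × 14 = 4795 mm².
A_nt = (55 − 0.5·35) × 14 = 525 mm².
0.6 F_u A_nv = 1151 kN; 0.6 F_y A_gv = 1050 kN → shear yielding governs the shear term.
R_n = 1050 + 1.0 × 400 × 525 / 1000 = 1260 kN.
Design strength φR_n = 0.75 × 1260 = 945 kN.

945 kN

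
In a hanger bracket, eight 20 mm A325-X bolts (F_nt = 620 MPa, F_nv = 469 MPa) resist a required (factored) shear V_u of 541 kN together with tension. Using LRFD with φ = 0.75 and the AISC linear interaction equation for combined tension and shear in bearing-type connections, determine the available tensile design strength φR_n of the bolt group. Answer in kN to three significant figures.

A_b = π·20²/4 = 314.2 mm²; f_rv = 541 × 1000 / (8 × 314.2) = 215.3 MPa.
F'_nt = 1.3 F_nt − (F_nt / φF_nv) f_rv = 1.3·620 − (620/(0.75·469))·215.3 = 426.6 MPa, capped at F_nt → F'_nt = 426.6 MPa.
R_n = F'_nt · A_b · n = 426.6 × 314.2 × 8 / 1000 = 1072 kN.
Design strength φR_n = 0.75 × 1072 = 804 kN.

804 kN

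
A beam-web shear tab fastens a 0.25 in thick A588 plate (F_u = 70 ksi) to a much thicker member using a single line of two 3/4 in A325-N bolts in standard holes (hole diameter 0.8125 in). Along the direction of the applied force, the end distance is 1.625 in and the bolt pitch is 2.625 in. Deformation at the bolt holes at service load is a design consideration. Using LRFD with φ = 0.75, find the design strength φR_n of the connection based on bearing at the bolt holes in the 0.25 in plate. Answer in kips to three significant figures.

42.8 kips

Per bolt r_n = 1.2 l_c t F_u ≤ 2.4 d t F_u; upper limit = 2.4 × 0.75 × 0.25 × 70 = 31.5 kips.
Edge bolt: l_c = 1.625 − 0.8125/2 = 1.219 in → 1.2 × 1.219 × 0.25 × 70 = 25.59 → r_n = 25.59 kips.
Interior bolts: l_c = 2.625 − 0.8125 = 1.812 in → 1.2 × 1.812 × 0.25 × 70 = 38.06 → r_n = 31.5 kips.
R_n = 1 × 25.59 + 1 × 31.5 = 57.09 kips.
Design strength φR_n = 0.75 × 57.09 = 42.8 kips.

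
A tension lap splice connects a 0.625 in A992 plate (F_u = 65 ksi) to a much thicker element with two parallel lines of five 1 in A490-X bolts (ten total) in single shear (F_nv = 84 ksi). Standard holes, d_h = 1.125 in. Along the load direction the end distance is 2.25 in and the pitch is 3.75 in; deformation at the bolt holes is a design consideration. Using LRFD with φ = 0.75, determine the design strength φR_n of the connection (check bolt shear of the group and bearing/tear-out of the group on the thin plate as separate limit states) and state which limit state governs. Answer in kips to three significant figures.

495 kips (bolt shear governs)

Bolt shear: A_b = π·1²/4 = 0.7854 in²; R_n = 84 × 0.7854 × 10 × 1 = 659.7 kips → 0.75 × 659.7 = 495 kips.
Bearing (1.2 l_c t F_u ≤ 2.4 d t F_u): upper limit = 2.4·1·0.625·65 = 97.5 kips.
  Edge l_c = 2.25 − 1.125/2 = 1.688 → r_n = 82.27 kips; interior l_c = 3.75 − 1.125 = 2.625 → r_n = 97.5 kips.
  R_n,bearing = 2·82.27 + 8·97.5 = 944.5 kips → 0.75 × 944.5 = 708 kips.
Bolt shear governs: 495 kips.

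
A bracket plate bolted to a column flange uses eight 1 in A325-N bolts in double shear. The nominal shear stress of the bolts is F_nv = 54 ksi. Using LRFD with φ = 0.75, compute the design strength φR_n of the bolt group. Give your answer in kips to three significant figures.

509 kips

A_b = π × 1² / 4 = 0.7854 in².
R_n = F_nv · A_b · n · n_s = 54 × 0.7854 × 8 × 2 = 678.6 kips.
Design strength φR_n = 0.75 × 678.6 = 509 kips.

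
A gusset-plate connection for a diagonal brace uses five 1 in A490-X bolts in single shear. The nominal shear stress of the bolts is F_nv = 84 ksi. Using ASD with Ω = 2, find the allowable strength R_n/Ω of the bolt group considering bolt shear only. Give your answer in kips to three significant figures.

165 kips

A_b = π × 1² / 4 = 0.7854 in².
R_n = F_nv · A_b · n · n_s = 84 × 0.7854 × 5 × 1 = 329.9 kips.
Allowable strength R_n/Ω = 329.9 / 2 = 165 kips.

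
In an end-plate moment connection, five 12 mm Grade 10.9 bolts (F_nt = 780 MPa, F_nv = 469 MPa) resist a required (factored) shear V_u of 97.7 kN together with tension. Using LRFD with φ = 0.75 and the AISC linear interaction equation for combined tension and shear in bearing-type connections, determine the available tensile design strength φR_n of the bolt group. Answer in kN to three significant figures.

268 kN

A_b = π·12²/4 = 113.1 mm²; f_rv = 97.7 × 1000 / (5 × 113.1) = 172.8 MPa.
F'_nt = 1.3 F_nt − (F_nt / φF_nv) f_rv = 1.3·780 − (780/(0.75·469))·172.8 = 630.9 MPa, capped at F_nt → F'_nt = 630.9 MPa.
R_n = F'_nt · A_b · n = 630.9 × 113.1 × 5 / 1000 = 356.8 kN.
Design strength φR_n = 0.75 × 356.8 = 268 kN.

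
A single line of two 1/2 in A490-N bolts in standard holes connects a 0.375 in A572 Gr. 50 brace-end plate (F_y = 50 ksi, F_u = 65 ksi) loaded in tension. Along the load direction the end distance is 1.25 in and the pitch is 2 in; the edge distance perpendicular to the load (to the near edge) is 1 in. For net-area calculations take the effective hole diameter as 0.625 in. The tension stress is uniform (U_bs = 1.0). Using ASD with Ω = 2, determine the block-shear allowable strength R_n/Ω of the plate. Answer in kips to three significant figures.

Shear plane L_v = 1.25 + 1·2 = 3.25 in; A_gv = 3.25 × 0.375 = 1.219 in².
A_nv = (3.25 − 1.5·0.625) × 0.375 = 0.8672 in².
A_nt = (1 − 0.5·0.625) × 0.375 = 0.2578 in².
0.6 F_u A_nv = 33.82 kips; 0.6 F_y A_gv = 36.56 kips → shear rupture governs the shear term.
R_n = 33.82 + 1.0 × 65 × 0.2578 = 50.58 kips.
Allowable strength R_n/Ω = 50.58 / 2 = 25.3 kips.

25.3 kips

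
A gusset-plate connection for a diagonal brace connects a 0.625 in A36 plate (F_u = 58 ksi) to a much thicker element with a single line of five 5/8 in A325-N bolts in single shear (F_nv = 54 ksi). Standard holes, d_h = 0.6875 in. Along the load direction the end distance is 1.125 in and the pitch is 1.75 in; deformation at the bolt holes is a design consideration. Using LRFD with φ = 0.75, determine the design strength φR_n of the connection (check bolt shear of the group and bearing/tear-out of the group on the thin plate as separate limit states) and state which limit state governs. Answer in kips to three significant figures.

Bolt shear: A_b = π·0.625²/4 = 0.3068 in²; R_n = 54 × 0.3068 × 5 × 1 = 82.83 kips → 0.75 × 82.83 = 62.1 kips.
Bearing (1.2 l_c t F_u ≤ 2.4 d t F_u): upper limit = 2.4·0.625·0.625·58 = 54.38 kips.
  Edge l_c = 1.125 − 0.6875/2 = 0.7812 → r_n = 33.98 kips; interior l_c = 1.75 − 0.6875 = 1.062 → r_n = 46.22 kips.
  R_n,bearing = 1·33.98 + 4·46.22 = 218.9 kips → 0.75 × 218.9 = 164 kips.
Bolt shear governs: 62.1 kips.

62.1 kips (bolt shear governs)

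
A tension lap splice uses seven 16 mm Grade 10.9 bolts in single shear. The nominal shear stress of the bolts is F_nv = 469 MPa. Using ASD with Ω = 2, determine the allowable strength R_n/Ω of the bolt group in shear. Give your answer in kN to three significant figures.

A_b = π × 16² / 4 = 201.1 mm².
R_n = F_nv · A_b · n · n_s = 469 × 201.1 × 7 × 1 / 1000 = 660.1 kN.
Allowable strength R_n/Ω = 660.1 / 2 = 330 kN.

330 kN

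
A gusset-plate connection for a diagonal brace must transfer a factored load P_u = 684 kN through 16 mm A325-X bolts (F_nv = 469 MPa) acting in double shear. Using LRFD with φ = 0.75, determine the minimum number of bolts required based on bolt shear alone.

A_b = π·16²/4 = 201.1 mm².
Per-bolt design strength φR_n = 0.75 × 469 × 201.1 × 2 / 1000 = 141.4 kN.
n ≥ 684 / 141.4 = 4.836 → use 5 bolts.

5 bolts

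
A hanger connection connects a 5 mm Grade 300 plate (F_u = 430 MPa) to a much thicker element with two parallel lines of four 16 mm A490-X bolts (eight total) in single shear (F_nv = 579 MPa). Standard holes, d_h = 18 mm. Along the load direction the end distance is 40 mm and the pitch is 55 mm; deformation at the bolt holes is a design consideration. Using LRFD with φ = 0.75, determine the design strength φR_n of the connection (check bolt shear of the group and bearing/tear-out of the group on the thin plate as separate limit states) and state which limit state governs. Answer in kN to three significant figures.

491 kN (bearing governs)

Bolt shear: A_b = π·16²/4 = 201.1 mm²; R_n = 579 × 201.1 × 8 × 1 / 1000 = 931.3 kN → 0.75 × 931.3 = 698 kN.
Bearing (1.2 l_c t F_u ≤ 2.4 d t F_u): upper limit = 2.4·16·5·430 / 1000 = 82.56 kN.
  Edge l_c = 40 − 18/2 = 31 → r_n = 79.98 kN; interior l_c = 55 − 18 = 37 → r_n = 82.56 kN.
  R_n,bearing = 2·79.98 + 6·82.56 = 655.3 kN → 0.75 × 655.3 = 491 kN.
Bearing governs: 491 kN.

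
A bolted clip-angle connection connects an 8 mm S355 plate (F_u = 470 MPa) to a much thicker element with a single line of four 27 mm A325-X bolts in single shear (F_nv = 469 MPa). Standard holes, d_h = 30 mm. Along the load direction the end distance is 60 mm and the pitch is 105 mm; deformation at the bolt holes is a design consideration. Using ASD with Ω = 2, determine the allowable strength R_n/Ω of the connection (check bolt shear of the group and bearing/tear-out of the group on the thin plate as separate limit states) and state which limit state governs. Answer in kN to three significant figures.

467 kN (bearing governs)

Bolt shear: A_b = π·27²/4 = 572.6 mm²; R_n = 469 × 572.6 × 4 × 1 / 1000 = 1074 kN → 1074 / 2 = 537 kN.
Bearing (1.2 l_c t F_u ≤ 2.4 d t F_u): upper limit = 2.4·27·8·470 / 1000 = 243.6 kN.
  Edge l_c = 60 − 30/2 = 45 → r_n = 203 kN; interior l_c = 105 − 30 = 75 → r_n = 243.6 kN.
  R_n,bearing = 1·203 + 3·243.6 = 934 kN → 934 / 2 = 467 kN.
Bearing governs: 467 kN.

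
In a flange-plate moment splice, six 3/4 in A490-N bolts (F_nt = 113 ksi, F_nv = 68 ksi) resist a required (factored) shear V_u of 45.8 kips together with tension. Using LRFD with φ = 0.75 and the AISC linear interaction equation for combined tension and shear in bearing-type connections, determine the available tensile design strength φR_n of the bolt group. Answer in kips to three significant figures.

A_b = π·0.75²/4 = 0.4418 in²; f_rv = 45.8 / (6 × 0.4418) = 17.28 ksi.
F'_nt = 1.3 F_nt − (F_nt / φF_nv) f_rv = 1.3·113 − (113/(0.75·68))·17.28 = 108.6 ksi, capped at F_nt → F'_nt = 108.6 ksi.
R_n = F'_nt · A_b · n = 108.6 × 0.4418 × 6 = 287.9 kips.
Design strength φR_n = 0.75 × 287.9 = 216 kips.

216 kips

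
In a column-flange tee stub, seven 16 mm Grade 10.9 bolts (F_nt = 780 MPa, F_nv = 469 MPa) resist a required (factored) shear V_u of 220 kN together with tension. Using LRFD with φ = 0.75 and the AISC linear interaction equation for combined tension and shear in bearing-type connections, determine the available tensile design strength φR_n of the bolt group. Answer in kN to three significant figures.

704 kN

A_b = π·16²/4 = 201.1 mm²; f_rv = 220 × 1000 / (7 × 201.1) = 156.3 MPa.
F'_nt = 1.3 F_nt − (F_nt / φF_nv) f_rv = 1.3·780 − (780/(0.75·469))·156.3 = 667.4 MPa, capped at F_nt → F'_nt = 667.4 MPa.
R_n = F'_nt · A_b · n = 667.4 × 201.1 × 7 / 1000 = 939.3 kN.
Design strength φR_n = 0.75 × 939.3 = 704 kN.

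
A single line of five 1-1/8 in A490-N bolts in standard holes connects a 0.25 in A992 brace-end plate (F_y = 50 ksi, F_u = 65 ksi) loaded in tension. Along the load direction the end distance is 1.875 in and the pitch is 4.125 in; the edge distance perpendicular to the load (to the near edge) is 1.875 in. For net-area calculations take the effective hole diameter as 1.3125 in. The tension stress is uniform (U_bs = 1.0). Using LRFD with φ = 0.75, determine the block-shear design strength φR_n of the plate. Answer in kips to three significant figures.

106 kips

Shear plane L_v = 1.875 + 4·4.125 = 18.38 in; A_gv = 18.38 × 0.25 = 4.594 in².
A_nv = (18.38 − 4.5·1.3125) × 0.25 = 3.117 in².
A_nt = (1.875 − 0.5·1.3125) × 0.25 = 0.3047 in².
0.6 F_u A_nv = 121.6 kips; 0.6 F_y A_gv = 137.8 kips → shear rupture governs the shear term.
R_n = 121.6 + 1.0 × 65 × 0.3047 = 141.4 kips.
Design strength φR_n = 0.75 × 141.4 = 106 kips.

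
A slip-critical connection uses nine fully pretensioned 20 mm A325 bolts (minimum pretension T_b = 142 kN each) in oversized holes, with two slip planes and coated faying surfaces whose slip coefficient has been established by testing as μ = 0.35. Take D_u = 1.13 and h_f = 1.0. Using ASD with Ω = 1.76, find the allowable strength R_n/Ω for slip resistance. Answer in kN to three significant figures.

574 kN

R_n = μ · D_u · h_f · T_b · n_s · n_b = 0.35 × 1.13 × 1.0 × 142 × 2 × 9 = 1011 kN.
Allowable strength R_n/Ω = 1011 / 1.76 = 574 kN.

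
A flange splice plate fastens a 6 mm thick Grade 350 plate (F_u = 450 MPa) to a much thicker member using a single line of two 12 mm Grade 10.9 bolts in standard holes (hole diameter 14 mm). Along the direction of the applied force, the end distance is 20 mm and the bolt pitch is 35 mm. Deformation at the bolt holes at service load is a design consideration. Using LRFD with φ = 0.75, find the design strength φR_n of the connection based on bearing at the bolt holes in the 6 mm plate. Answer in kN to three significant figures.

Per bolt r_n = 1.2 l_c t F_u ≤ 2.4 d t F_u; upper limit = 2.4 × 12 × 6 × 450 / 1000 = 77.76 kN.
Edge bolt: l_c = 20 − 14/2 = 13 mm → 1.2 × 13 × 6 × 450 / 1000 = 42.12 → r_n = 42.12 kN.
Interior bolts: l_c = 35 − 14 = 21 mm → 1.2 × 21 × 6 × 450 / 1000 = 68.04 → r_n = 68.04 kN.
R_n = 1 × 42.12 + 1 × 68.04 = 110.2 kN.
Design strength φR_n = 0.75 × 110.2 = 82.6 kN.

82.6 kN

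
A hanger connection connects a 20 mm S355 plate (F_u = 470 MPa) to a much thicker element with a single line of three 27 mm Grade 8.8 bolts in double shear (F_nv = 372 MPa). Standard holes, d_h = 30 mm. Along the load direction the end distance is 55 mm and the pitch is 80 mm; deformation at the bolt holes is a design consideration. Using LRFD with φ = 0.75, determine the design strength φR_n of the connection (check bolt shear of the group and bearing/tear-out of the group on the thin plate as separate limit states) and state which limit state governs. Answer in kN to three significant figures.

Bolt shear: A_b = π·27²/4 = 572.6 mm²; R_n = 372 × 572.6 × 3 × 2 / 1000 = 1278 kN → 0.75 × 1278 = 958 kN.
Bearing (1.2 l_c t F_u ≤ 2.4 d t F_u): upper limit = 2.4·27·20·470 / 1000 = 609.1 kN.
  Edge l_c = 55 − 30/2 = 40 → r_n = 451.2 kN; interior l_c = 80 − 30 = 50 → r_n = 564 kN.
  R_n,bearing = 1·451.2 + 2·564 = 1579 kN → 0.75 × 1579 = 1180 kN.
Bolt shear governs: 958 kN.

958 kN (bolt shear governs)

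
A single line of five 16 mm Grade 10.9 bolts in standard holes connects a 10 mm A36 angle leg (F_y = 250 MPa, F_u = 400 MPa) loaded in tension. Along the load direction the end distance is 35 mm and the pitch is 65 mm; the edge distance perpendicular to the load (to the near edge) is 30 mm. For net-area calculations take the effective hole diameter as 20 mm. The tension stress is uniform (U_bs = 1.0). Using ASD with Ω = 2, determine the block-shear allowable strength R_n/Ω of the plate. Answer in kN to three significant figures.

Shear plane L_v = 35 + 4·65 = 295 mm; A_gv = 295 × 10 = 2950 mm².
A_nv = (295 − 4.5·20) × 10 = 2050 mm².
A_nt = (30 − 0.5·20) × 10 = 200 mm².
0.6 F_u A_nv = 492 kN; 0.6 F_y A_gv = 442.5 kN → shear yielding governs the shear term.
R_n = 442.5 + 1.0 × 400 × 200 / 1000 = 522.5 kN.
Allowable strength R_n/Ω = 522.5 / 2 = 261 kN.

261 kN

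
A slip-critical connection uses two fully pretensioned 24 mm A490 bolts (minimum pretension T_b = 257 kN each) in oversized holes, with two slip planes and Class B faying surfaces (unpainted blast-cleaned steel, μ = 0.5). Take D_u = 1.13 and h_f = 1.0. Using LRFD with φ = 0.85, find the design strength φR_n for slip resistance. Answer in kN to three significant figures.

494 kN

R_n = μ · D_u · h_f · T_b · n_s · n_b = 0.5 × 1.13 × 1.0 × 257 × 2 × 2 = 580.8 kN.
Design strength φR_n = 0.85 × 580.8 = 494 kN.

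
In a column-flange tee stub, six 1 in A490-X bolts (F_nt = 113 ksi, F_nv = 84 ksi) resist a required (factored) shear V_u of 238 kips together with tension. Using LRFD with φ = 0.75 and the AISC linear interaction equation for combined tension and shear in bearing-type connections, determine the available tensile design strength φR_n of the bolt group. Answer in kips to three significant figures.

199 kips

A_b = π·1²/4 = 0.7854 in²; f_rv = 238 / (6 × 0.7854) = 50.51 ksi.
F'_nt = 1.3 F_nt − (F_nt / φF_nv) f_rv = 1.3·113 − (113/(0.75·84))·50.51 = 56.31 ksi, capped at F_nt → F'_nt = 56.31 ksi.
R_n = F'_nt · A_b · n = 56.31 × 0.7854 × 6 = 265.4 kips.
Design strength φR_n = 0.75 × 265.4 = 199 kips.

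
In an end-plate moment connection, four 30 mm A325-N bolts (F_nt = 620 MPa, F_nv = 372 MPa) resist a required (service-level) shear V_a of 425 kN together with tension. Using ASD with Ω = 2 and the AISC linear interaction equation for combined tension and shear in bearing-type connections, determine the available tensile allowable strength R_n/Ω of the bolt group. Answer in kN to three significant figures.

A_b = π·30²/4 = 706.9 mm²; f_rv = 425 × 1000 / (4 × 706.9) = 150.3 MPa.
F'_nt = 1.3 F_nt − (Ω F_nt / F_nv) f_rv = 1.3·620 − (2·620/372)·150.3 = 305 MPa, capped at F_nt → F'_nt = 305 MPa.
R_n = F'_nt · A_b · n = 305 × 706.9 × 4 / 1000 = 862.2 kN.
Allowable strength R_n/Ω = 862.2 / 2 = 431 kN.

431 kN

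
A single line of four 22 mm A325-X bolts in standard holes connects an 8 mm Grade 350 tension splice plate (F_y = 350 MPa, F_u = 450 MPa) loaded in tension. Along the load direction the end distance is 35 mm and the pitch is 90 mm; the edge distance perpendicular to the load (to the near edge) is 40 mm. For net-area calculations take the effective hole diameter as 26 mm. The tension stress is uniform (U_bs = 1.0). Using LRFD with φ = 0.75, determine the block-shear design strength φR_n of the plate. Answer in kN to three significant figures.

Shear plane L_v = 35 + 3·90 = 305 mm; A_gv = 305 × 8 = 2440 mm².
A_nv = (305 − 3.5·26) × 8 = 1712 mm².
A_nt = (40 − 0.5·26) × 8 = 216 mm².
0.6 F_u A_nv = 462.2 kN; 0.6 F_y A_gv = 512.4 kN → shear rupture governs the shear term.
R_n = 462.2 + 1.0 × 450 × 216 / 1000 = 559.4 kN.
Design strength φR_n = 0.75 × 559.4 = 420 kN.

420 kN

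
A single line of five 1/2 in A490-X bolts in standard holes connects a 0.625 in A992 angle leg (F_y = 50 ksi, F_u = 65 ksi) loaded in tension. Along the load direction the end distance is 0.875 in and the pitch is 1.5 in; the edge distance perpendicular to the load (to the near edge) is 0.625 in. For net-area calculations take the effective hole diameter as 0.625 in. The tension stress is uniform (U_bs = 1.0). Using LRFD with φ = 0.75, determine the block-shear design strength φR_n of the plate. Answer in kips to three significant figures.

83.8 kips

Shear plane L_v = 0.875 + 4·1.5 = 6.875 in; A_gv = 6.875 × 0.625 = 4.297 in².
A_nv = (6.875 − 4.5·0.625) × 0.625 = 2.539 in².
A_nt = (0.625 − 0.5·0.625) × 0.625 = 0.1953 in².
0.6 F_u A_nv = 99.02 kips; 0.6 F_y A_gv = 128.9 kips → shear rupture governs the shear term.
R_n = 99.02 + 1.0 × 65 × 0.1953 = 111.7 kips.
Design strength φR_n = 0.75 × 111.7 = 83.8 kips.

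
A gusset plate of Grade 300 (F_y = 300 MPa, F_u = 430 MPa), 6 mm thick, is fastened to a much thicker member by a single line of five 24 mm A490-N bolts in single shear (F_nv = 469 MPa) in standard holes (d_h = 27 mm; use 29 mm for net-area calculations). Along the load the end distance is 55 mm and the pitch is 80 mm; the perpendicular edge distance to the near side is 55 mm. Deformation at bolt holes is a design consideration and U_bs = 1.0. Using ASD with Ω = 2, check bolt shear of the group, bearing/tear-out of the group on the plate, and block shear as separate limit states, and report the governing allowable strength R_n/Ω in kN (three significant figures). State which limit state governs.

Bolt shear: A_b = π·24²/4 = 452.4 mm²; R_n = 469 × 452.4 × 5 × 1 / 1000 = 1061 kN → 1061 / 2 = 530 kN.
Bearing: edge l_c = 41.5, r_n = 128.5 kN; interior l_c = 53, r_n = 148.6 kN; R_n = 128.5 + 4·148.6 = 722.9 kN → 361 kN.
Block shear: A_gv = 2250, A_nv = 1467, A_nt = 243 mm²; R_n = min(0.6F_uA_nv, 0.6F_yA_gv) + U_bs·F_u·A_nt = 483 kN → 241 kN.
Block shear governs: 241 kN.

241 kN (block shear governs)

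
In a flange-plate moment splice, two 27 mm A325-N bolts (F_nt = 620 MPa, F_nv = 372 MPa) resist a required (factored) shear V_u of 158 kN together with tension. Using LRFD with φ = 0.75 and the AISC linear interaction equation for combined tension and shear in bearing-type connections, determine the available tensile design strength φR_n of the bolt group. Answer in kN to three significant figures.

429 kN

A_b = π·27²/4 = 572.6 mm²; f_rv = 158 × 1000 / (2 × 572.6) = 138 MPa.
F'_nt = 1.3 F_nt − (F_nt / φF_nv) f_rv = 1.3·620 − (620/(0.75·372))·138 = 499.4 MPa, capped at F_nt → F'_nt = 499.4 MPa.
R_n = F'_nt · A_b · n = 499.4 × 572.6 × 2 / 1000 = 571.8 kN.
Design strength φR_n = 0.75 × 571.8 = 429 kN.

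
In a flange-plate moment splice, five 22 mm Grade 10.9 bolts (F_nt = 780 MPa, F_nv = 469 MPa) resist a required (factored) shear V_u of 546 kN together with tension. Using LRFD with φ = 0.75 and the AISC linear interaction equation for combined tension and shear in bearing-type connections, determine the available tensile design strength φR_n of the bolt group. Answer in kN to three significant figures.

537 kN

A_b = π·22²/4 = 380.1 mm²; f_rv = 546 × 1000 / (5 × 380.1) = 287.3 MPa.
F'_nt = 1.3 F_nt − (F_nt / φF_nv) f_rv = 1.3·780 − (780/(0.75·469))·287.3 = 377 MPa, capped at F_nt → F'_nt = 377 MPa.
R_n = F'_nt · A_b · n = 377 × 380.1 × 5 / 1000 = 716.5 kN.
Design strength φR_n = 0.75 × 716.5 = 537 kN.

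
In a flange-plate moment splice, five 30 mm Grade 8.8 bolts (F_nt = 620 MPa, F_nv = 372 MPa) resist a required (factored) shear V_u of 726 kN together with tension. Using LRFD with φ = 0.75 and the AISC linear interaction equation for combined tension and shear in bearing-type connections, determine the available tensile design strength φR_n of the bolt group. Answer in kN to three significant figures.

926 kN

A_b = π·30²/4 = 706.9 mm²; f_rv = 726 × 1000 / (5 × 706.9) = 205.4 MPa.
F'_nt = 1.3 F_nt − (F_nt / φF_nv) f_rv = 1.3·620 − (620/(0.75·372))·205.4 = 349.5 MPa, capped at F_nt → F'_nt = 349.5 MPa.
R_n = F'_nt · A_b · n = 349.5 × 706.9 × 5 / 1000 = 1235 kN.
Design strength φR_n = 0.75 × 1235 = 926 kN.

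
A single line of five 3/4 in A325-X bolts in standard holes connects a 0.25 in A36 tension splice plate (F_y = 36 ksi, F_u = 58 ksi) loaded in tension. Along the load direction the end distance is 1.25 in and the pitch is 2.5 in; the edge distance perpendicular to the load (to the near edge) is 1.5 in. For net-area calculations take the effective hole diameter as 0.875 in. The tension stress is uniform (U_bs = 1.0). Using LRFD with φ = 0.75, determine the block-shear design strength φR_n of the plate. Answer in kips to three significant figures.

Shear plane L_v = 1.25 + 4·2.5 = 11.25 in; A_gv = 11.25 × 0.25 = 2.812 in².
A_nv = (11.25 − 4.5·0.875) × 0.25 = 1.828 in².
A_nt = (1.5 − 0.5·0.875) × 0.25 = 0.2656 in².
0.6 F_u A_nv = 63.62 kips; 0.6 F_y A_gv = 60.75 kips → shear yielding governs the shear term.
R_n = 60.75 + 1.0 × 58 × 0.2656 = 76.16 kips.
Design strength φR_n = 0.75 × 76.16 = 57.1 kips.

57.1 kips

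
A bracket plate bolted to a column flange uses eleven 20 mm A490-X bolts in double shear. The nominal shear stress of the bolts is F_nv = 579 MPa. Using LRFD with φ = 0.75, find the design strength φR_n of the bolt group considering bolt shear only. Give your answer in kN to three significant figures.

3000 kN

A_b = π × 20² / 4 = 314.2 mm².
R_n = F_nv · A_b · n · n_s = 579 × 314.2 × 11 × 2 / 1000 = 4002 kN.
Design strength φR_n = 0.75 × 4002 = 3000 kN.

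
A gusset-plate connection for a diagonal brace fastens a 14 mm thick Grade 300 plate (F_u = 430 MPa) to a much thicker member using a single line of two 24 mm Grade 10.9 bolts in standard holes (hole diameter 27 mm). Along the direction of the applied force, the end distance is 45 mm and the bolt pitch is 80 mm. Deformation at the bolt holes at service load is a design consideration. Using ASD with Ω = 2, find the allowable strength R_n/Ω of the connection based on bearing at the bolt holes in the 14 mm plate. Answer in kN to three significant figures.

Per bolt r_n = 1.2 l_c t F_u ≤ 2.4 d t F_u; upper limit = 2.4 × 24 × 14 × 430 / 1000 = 346.8 kN.
Edge bolt: l_c = 45 − 27/2 = 31.5 mm → 1.2 × 31.5 × 14 × 430 / 1000 = 227.6 → r_n = 227.6 kN.
Interior bolts: l_c = 80 − 27 = 53 mm → 1.2 × 53 × 14 × 430 / 1000 = 382.9 → r_n = 346.8 kN.
R_n = 1 × 227.6 + 1 × 346.8 = 574.3 kN.
Allowable strength R_n/Ω = 574.3 / 2 = 287 kN.

287 kN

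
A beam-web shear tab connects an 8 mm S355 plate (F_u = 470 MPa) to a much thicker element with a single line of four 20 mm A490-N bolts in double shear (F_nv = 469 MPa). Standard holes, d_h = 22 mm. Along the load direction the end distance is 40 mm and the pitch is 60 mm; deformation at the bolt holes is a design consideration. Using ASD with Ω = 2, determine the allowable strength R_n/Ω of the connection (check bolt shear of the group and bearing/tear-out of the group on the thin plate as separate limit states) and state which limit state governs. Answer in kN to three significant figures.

323 kN (bearing governs)

Bolt shear: A_b = π·20²/4 = 314.2 mm²; R_n = 469 × 314.2 × 4 × 2 / 1000 = 1179 kN → 1179 / 2 = 589 kN.
Bearing (1.2 l_c t F_u ≤ 2.4 d t F_u): upper limit = 2.4·20·8·470 / 1000 = 180.5 kN.
  Edge l_c = 40 − 22/2 = 29 → r_n = 130.8 kN; interior l_c = 60 − 22 = 38 → r_n = 171.5 kN.
  R_n,bearing = 1·130.8 + 3·171.5 = 645.2 kN → 645.2 / 2 = 323 kN.
Bearing governs: 323 kN.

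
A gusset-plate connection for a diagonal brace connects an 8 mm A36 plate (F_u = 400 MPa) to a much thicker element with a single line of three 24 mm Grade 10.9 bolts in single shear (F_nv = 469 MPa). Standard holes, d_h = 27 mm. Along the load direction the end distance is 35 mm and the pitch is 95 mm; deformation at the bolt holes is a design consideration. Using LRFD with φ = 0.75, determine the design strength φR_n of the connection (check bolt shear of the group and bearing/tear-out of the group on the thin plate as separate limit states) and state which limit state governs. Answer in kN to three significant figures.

Bolt shear: A_b = π·24²/4 = 452.4 mm²; R_n = 469 × 452.4 × 3 × 1 / 1000 = 636.5 kN → 0.75 × 636.5 = 477 kN.
Bearing (1.2 l_c t F_u ≤ 2.4 d t F_u): upper limit = 2.4·24·8·400 / 1000 = 184.3 kN.
  Edge l_c = 35 − 27/2 = 21.5 → r_n = 82.56 kN; interior l_c = 95 − 27 = 68 → r_n = 184.3 kN.
  R_n,bearing = 1·82.56 + 2·184.3 = 451.2 kN → 0.75 × 451.2 = 338 kN.
Bearing governs: 338 kN.

338 kN (bearing governs)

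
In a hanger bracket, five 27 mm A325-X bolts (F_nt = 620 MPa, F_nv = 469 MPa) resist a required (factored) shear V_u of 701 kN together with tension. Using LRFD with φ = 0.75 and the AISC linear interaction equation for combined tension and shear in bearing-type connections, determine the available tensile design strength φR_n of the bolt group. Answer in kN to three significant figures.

804 kN

A_b = π·27²/4 = 572.6 mm²; f_rv = 701 × 1000 / (5 × 572.6) = 244.9 MPa.
F'_nt = 1.3 F_nt − (F_nt / φF_nv) f_rv = 1.3·620 − (620/(0.75·469))·244.9 = 374.4 MPa, capped at F_nt → F'_nt = 374.4 MPa.
R_n = F'_nt · A_b · n = 374.4 × 572.6 × 5 / 1000 = 1072 kN.
Design strength φR_n = 0.75 × 1072 = 804 kN.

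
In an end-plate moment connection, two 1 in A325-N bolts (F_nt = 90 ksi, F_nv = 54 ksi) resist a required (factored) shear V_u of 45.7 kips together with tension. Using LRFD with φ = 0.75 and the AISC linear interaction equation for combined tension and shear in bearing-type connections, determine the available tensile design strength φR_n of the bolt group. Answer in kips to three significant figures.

61.7 kips

A_b = π·1²/4 = 0.7854 in²; f_rv = 45.7 / (2 × 0.7854) = 29.09 ksi.
F'_nt = 1.3 F_nt − (F_nt / φF_nv) f_rv = 1.3·90 − (90/(0.75·54))·29.09 = 52.35 ksi, capped at F_nt → F'_nt = 52.35 ksi.
R_n = F'_nt · A_b · n = 52.35 × 0.7854 × 2 = 82.23 kips.
Design strength φR_n = 0.75 × 82.23 = 61.7 kips.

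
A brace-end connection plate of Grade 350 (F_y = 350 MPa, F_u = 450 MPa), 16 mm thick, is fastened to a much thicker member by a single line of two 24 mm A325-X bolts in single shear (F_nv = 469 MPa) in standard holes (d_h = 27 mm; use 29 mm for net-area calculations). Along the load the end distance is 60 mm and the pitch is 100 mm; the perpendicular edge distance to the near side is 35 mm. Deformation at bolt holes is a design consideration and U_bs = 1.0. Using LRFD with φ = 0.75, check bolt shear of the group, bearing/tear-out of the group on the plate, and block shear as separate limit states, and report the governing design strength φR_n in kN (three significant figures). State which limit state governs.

Bolt shear: A_b = π·24²/4 = 452.4 mm²; R_n = 469 × 452.4 × 2 × 1 / 1000 = 424.3 kN → 0.75 × 424.3 = 318 kN.
Bearing: edge l_c = 46.5, r_n = 401.8 kN; interior l_c = 73, r_n = 414.7 kN; R_n = 401.8 + 1·414.7 = 816.5 kN → 612 kN.
Block shear: A_gv = 2560, A_nv = 1864, A_nt = 328 mm²; R_n = min(0.6F_uA_nv, 0.6F_yA_gv) + U_bs·F_u·A_nt = 650.9 kN → 488 kN.
Bolt shear governs: 318 kN.

318 kN (bolt shear governs)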